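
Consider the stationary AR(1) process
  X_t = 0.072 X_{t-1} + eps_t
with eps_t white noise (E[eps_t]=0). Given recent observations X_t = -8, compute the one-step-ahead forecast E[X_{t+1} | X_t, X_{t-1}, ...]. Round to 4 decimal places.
E[X_{t+1} \mid \mathcal F_t] = -0.5760

For an AR(p) model X_t = c + sum_i phi_i X_{t-i} + eps_t, the
one-step-ahead conditional mean is
  E[X_{t+1} | X_t, ...] = c + sum_i phi_i X_{t+1-i}.
Substitute known values:
  E[X_{t+1} | ...] = (0.072) * (-8)
                   = -0.5760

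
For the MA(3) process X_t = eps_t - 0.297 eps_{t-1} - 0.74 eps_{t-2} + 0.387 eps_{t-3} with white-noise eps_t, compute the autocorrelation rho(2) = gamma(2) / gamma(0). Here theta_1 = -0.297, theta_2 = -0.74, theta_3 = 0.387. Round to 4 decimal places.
\rho(2) = -0.4788

For an MA(q) process with theta_0 = 1, the autocovariance is
  gamma(k) = sigma^2 * sum_{i=0..q-k} theta_i * theta_{i+k},
and rho(k) = gamma(k) / gamma(0). Sigma^2 cancels.
  numerator   = (1)*(-0.74) + (-0.297)*(0.387) = -0.854939.
  denominator = (1)^2 + (-0.297)^2 + (-0.74)^2 + (0.387)^2 = 1.785578.
  rho(2) = -0.854939 / 1.785578 = -0.4788.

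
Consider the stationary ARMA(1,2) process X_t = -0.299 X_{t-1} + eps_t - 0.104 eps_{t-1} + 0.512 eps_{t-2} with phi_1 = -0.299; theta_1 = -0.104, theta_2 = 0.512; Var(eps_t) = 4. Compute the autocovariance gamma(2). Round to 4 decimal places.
\gamma(2) = 2.9919

Multiply the model equation by X_{t-k} and take expectations. With theta_0 = psi_0 = 1 and psi_j the MA(infinity) weights, this gives
  gamma(k) - sum_i phi_i gamma(k-i) = c_k,
  c_k = sigma^2 * sum_{j=k..q} theta_j psi_{j-k}   (c_k = 0 for k > q),
using gamma(-m) = gamma(m).
psi-weights needed (psi_j = theta_j + sum_i phi_i psi_{j-i}):
  psi_1 = theta_1 + phi_1 = -0.104 + (-0.299) = -0.403
  psi_2 = theta_2 + phi_1 psi_1 = 0.512 + (-0.299)(-0.403) = 0.632497
Right-hand sides:
  c_0 = sigma^2 (1 + theta_1 psi_1 + theta_2 psi_2) = 4 * (1 + (-0.104)(-0.403) + (0.512)(0.632497)) = 4 * 1.36575 = 5.463002
  c_1 = sigma^2 (theta_1 + theta_2 psi_1) = 4 * (-0.104 + (0.512)(-0.403)) = -1.241344
  c_2 = sigma^2 theta_2 = 4 * (0.512) = 2.048
Equations for k = 0 and k = 1 (AR order 1):
  gamma(0) = phi_1 gamma(1) + c_0
  gamma(1) = phi_1 gamma(0) + c_1
Substituting the second into the first: gamma(0) (1 - phi_1^2) = c_0 + phi_1 c_1, so
  gamma(0) = (c_0 + phi_1 c_1) / (1 - phi_1^2) = (5.463002 + (-0.299)(-1.241344)) / (1 - (-0.299)^2) = 5.834164 / 0.910599 = 6.406952.
  gamma(1) = phi_1 gamma(0) + c_1 = (-0.299)(6.406952) + (-1.241344) = -3.157023.
For k = 2: gamma(2) = phi_1 gamma(1) + c_2
  = (-0.299)(-3.157023) + (2.048) = 2.99195.
Therefore gamma(2) = 2.9919 (to 4 decimal places).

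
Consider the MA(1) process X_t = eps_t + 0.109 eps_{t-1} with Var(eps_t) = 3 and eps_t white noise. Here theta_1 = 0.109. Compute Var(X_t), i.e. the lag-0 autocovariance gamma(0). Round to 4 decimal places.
\gamma(0) = 3.0356

For an MA(q) process X_t = eps_t + sum_i theta_i eps_{t-i} with
Var(eps_t) = sigma^2, the variance is
  gamma(0) = sigma^2 * (1 + sum_i theta_i^2).
  sum_i theta_i^2 = (0.109)^2 = 0.011881.
  gamma(0) = 3 * (1 + 0.011881) = 3 * 1.011881 = 3.035643, which rounds to 3.0356.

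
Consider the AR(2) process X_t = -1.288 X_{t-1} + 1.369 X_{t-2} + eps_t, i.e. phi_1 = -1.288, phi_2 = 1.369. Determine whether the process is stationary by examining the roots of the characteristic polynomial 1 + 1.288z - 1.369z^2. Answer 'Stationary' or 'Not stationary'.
\text{Not stationary}

The AR(p) characteristic polynomial is P(z) = 1 + 1.288z - 1.369z^2.
Stationarity requires all roots to lie outside the unit circle, i.e. |z| > 1 for every root.
Set 1 + (1.288) z + (-1.369) z^2 = 0, i.e. a z^2 + b z + c = 0 with a = -1.369, b = 1.288, c = 1.
Discriminant D = b^2 - 4ac = (1.288)^2 - 4*(-1.369)*1 = 1.658944 - (-5.476) = 7.134944.
D >= 0, so the roots are real: z = (-b +/- sqrt(D)) / (2a) = (-1.288 +/- 2.671132) / (-2.738).
  z_1 = (-1.288 + 2.671132) / (-2.738) = -0.5052,   |z_1| = 0.5052.
  z_2 = (-1.288 - 2.671132) / (-2.738) = 1.446,   |z_2| = 1.446.
Moduli of all roots: 0.5052, 1.4460.
All moduli strictly greater than 1? No.
Verdict: Not stationary.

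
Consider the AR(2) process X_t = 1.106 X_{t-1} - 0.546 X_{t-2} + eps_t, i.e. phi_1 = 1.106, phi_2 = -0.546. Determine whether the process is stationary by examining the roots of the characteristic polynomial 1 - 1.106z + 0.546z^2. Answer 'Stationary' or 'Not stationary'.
\text{Stationary}

The AR(p) characteristic polynomial is P(z) = 1 - 1.106z + 0.546z^2.
Stationarity requires all roots to lie outside the unit circle, i.e. |z| > 1 for every root.
Set 1 + (-1.106) z + (0.546) z^2 = 0, i.e. a z^2 + b z + c = 0 with a = 0.546, b = -1.106, c = 1.
Discriminant D = b^2 - 4ac = (-1.106)^2 - 4*(0.546)*1 = 1.223236 - (2.184) = -0.960764.
D < 0, so the roots are the complex-conjugate pair z = (-b +/- i sqrt(-D)) / (2a) = 1.0128 +/- 0.8976i.
For a conjugate pair |z|^2 = z * conj(z) = (product of roots) = c/a = 1/(0.546) = 1.831502, so |z| = sqrt(1.831502) = 1.3533 for both roots.
Moduli of all roots: 1.3533, 1.3533.
All moduli strictly greater than 1? Yes.
Verdict: Stationary.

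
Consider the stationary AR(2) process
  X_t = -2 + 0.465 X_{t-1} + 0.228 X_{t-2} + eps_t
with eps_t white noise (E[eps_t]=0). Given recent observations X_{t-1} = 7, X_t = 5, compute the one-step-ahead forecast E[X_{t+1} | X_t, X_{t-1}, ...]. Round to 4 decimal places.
E[X_{t+1} \mid \mathcal F_t] = 1.9210

For an AR(p) model X_t = c + sum_i phi_i X_{t-i} + eps_t, the
one-step-ahead conditional mean is
  E[X_{t+1} | X_t, ...] = c + sum_i phi_i X_{t+1-i}.
Substitute known values:
  E[X_{t+1} | ...] = -2 + (0.465) * (5) + (0.228) * (7)
                   = 1.9210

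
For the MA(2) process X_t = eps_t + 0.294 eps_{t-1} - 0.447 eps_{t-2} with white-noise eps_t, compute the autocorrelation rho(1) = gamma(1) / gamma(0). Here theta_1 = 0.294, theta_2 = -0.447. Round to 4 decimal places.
\rho(1) = 0.1264

For an MA(q) process with theta_0 = 1, the autocovariance is
  gamma(k) = sigma^2 * sum_{i=0..q-k} theta_i * theta_{i+k},
and rho(k) = gamma(k) / gamma(0). Sigma^2 cancels.
  numerator   = (1)*(0.294) + (0.294)*(-0.447) = 0.162582.
  denominator = (1)^2 + (0.294)^2 + (-0.447)^2 = 1.286245.
  rho(1) = 0.162582 / 1.286245 = 0.1264.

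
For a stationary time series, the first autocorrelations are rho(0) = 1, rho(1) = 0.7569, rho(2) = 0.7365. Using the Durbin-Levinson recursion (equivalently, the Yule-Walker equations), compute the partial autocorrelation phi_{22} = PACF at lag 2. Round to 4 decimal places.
\phi_{22} = 0.3831

The PACF at lag k is phi_{kk}, the last component of the solution
to the Yule-Walker system G_k phi = r_k where
  (G_k)_{ij} = rho(|i - j|), (r_k)_i = rho(i), i,j = 1..k.
Equivalently, Durbin-Levinson gives phi_{kk} iteratively:
  phi_{11} = rho(1)
  phi_{kk} = [rho(k) - sum_{j=1..k-1} phi_{k-1,j} rho(k-j)]
            / [1 - sum_{j=1..k-1} phi_{k-1,j} rho(j)],
  phi_{k,j} = phi_{k-1,j} - phi_{kk} phi_{k-1,k-j},  j = 1..k-1.
Step k = 1:
  phi_11 = rho(1) = 0.7569.
Step k = 2:
  phi_22 = [rho(2) - phi_11 rho(1)] / [1 - phi_11 rho(1)] = [0.7365 - (0.7569)(0.7569)] / [1 - (0.7569)(0.7569)]
         = 0.16360239 / 0.42710239 = 0.3831.
Therefore phi_{22} = 0.3831.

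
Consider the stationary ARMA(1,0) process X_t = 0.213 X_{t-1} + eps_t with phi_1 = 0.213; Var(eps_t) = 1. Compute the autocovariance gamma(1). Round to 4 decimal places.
\gamma(1) = 0.2231

Multiply the model equation by X_{t-k} and take expectations. With theta_0 = psi_0 = 1 and psi_j the MA(infinity) weights, this gives
  gamma(k) - sum_i phi_i gamma(k-i) = c_k,
  c_k = sigma^2 * sum_{j=k..q} theta_j psi_{j-k}   (c_k = 0 for k > q),
using gamma(-m) = gamma(m).
Pure AR (q = 0): c_0 = sigma^2 = 1, c_k = 0 for k >= 1.
Equations for k = 0 and k = 1 (AR order 1):
  gamma(0) = phi_1 gamma(1) + c_0
  gamma(1) = phi_1 gamma(0) + c_1
Substituting the second into the first: gamma(0) (1 - phi_1^2) = c_0 + phi_1 c_1, so
  gamma(0) = c_0 / (1 - phi_1^2) = 1 / (1 - (0.213)^2) = 1 / 0.954631 = 1.047525.
  gamma(1) = phi_1 gamma(0) = (0.213)(1.047525) = 0.223123.
Therefore gamma(1) = 0.2231 (to 4 decimal places).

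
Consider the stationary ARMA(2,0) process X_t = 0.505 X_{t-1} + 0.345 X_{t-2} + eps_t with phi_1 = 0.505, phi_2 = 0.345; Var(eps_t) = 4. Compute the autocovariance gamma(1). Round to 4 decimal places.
\gamma(1) = 8.6314

Multiply the model equation by X_{t-k} and take expectations. With theta_0 = psi_0 = 1 and psi_j the MA(infinity) weights, this gives
  gamma(k) - sum_i phi_i gamma(k-i) = c_k,
  c_k = sigma^2 * sum_{j=k..q} theta_j psi_{j-k}   (c_k = 0 for k > q),
using gamma(-m) = gamma(m).
Pure AR (q = 0): c_0 = sigma^2 = 4, c_k = 0 for k >= 1.
Equations for k = 0, 1, 2 (AR order 2, c_2 = 0):
  (E0) gamma(0) = phi_1 gamma(1) + phi_2 gamma(2) + c_0
  (E1) gamma(1) = phi_1 gamma(0) + phi_2 gamma(1) + c_1
  (E2) gamma(2) = phi_1 gamma(1) + phi_2 gamma(0)
From (E1): gamma(1) = A gamma(0) + B with
  A = phi_1 / (1 - phi_2) = 0.505 / 0.655 = 0.770992,   B = c_1 / (1 - phi_2) = 0 / 0.655 = 0.
Insert (E2) into (E0): gamma(0) (1 - phi_2^2) = phi_1 (1 + phi_2) gamma(1) + c_0.
  phi_1 (1 + phi_2) = (0.505)(1.345) = 0.679225,   1 - phi_2^2 = 0.880975.
Replace gamma(1) by A gamma(0) + B and collect gamma(0):
  gamma(0) [0.880975 - (0.679225)(0.770992)] = c_0 = 4
  gamma(0) * 0.357298 = 4
  gamma(0) = 4 / 0.357298 = 11.195146.
  gamma(1) = A gamma(0) = (0.770992)(11.195146) = 8.631372.
Therefore gamma(1) = 8.6314 (to 4 decimal places).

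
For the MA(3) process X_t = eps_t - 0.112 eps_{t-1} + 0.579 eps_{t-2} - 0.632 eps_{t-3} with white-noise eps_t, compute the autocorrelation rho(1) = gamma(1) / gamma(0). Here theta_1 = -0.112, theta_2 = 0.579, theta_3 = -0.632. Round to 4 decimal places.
\rho(1) = -0.3107

For an MA(q) process with theta_0 = 1, the autocovariance is
  gamma(k) = sigma^2 * sum_{i=0..q-k} theta_i * theta_{i+k},
and rho(k) = gamma(k) / gamma(0). Sigma^2 cancels.
  numerator   = (1)*(-0.112) + (-0.112)*(0.579) + (0.579)*(-0.632) = -0.542776.
  denominator = (1)^2 + (-0.112)^2 + (0.579)^2 + (-0.632)^2 = 1.747209.
  rho(1) = -0.542776 / 1.747209 = -0.3107.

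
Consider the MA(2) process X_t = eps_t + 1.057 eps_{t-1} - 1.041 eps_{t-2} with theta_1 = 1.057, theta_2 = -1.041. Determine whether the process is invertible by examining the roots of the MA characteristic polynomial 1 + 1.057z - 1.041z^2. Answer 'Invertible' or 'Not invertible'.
\text{Not invertible}

The MA(q) characteristic polynomial is P(z) = 1 + 1.057z - 1.041z^2.
Invertibility requires all roots to lie outside the unit circle, i.e. |z| > 1 for every root.
Set 1 + (1.057) z + (-1.041) z^2 = 0, i.e. a z^2 + b z + c = 0 with a = -1.041, b = 1.057, c = 1.
Discriminant D = b^2 - 4ac = (1.057)^2 - 4*(-1.041)*1 = 1.117249 - (-4.164) = 5.281249.
D >= 0, so the roots are real: z = (-b +/- sqrt(D)) / (2a) = (-1.057 +/- 2.298097) / (-2.082).
  z_1 = (-1.057 + 2.298097) / (-2.082) = -0.5961,   |z_1| = 0.5961.
  z_2 = (-1.057 - 2.298097) / (-2.082) = 1.6115,   |z_2| = 1.6115.
Moduli of all roots: 0.5961, 1.6115.
All moduli strictly greater than 1? No.
Verdict: Not invertible.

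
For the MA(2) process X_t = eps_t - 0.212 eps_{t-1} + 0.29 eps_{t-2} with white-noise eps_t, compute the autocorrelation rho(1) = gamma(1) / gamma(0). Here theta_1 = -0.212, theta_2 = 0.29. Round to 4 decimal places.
\rho(1) = -0.2422

For an MA(q) process with theta_0 = 1, the autocovariance is
  gamma(k) = sigma^2 * sum_{i=0..q-k} theta_i * theta_{i+k},
and rho(k) = gamma(k) / gamma(0). Sigma^2 cancels.
  numerator   = (1)*(-0.212) + (-0.212)*(0.29) = -0.27348.
  denominator = (1)^2 + (-0.212)^2 + (0.29)^2 = 1.129044.
  rho(1) = -0.27348 / 1.129044 = -0.2422.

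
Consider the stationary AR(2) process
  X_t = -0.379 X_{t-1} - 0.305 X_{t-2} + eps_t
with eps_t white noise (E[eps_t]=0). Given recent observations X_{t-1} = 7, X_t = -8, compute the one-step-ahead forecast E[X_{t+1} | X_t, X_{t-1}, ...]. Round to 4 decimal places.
E[X_{t+1} \mid \mathcal F_t] = 0.8970

For an AR(p) model X_t = c + sum_i phi_i X_{t-i} + eps_t, the
one-step-ahead conditional mean is
  E[X_{t+1} | X_t, ...] = c + sum_i phi_i X_{t+1-i}.
Substitute known values:
  E[X_{t+1} | ...] = (-0.379) * (-8) + (-0.305) * (7)
                   = 0.8970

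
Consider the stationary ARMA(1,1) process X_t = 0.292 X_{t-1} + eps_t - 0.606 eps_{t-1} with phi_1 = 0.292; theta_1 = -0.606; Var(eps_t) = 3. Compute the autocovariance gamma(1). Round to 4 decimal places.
\gamma(1) = -0.8476

Multiply the model equation by X_{t-k} and take expectations. With theta_0 = psi_0 = 1 and psi_j the MA(infinity) weights, this gives
  gamma(k) - sum_i phi_i gamma(k-i) = c_k,
  c_k = sigma^2 * sum_{j=k..q} theta_j psi_{j-k}   (c_k = 0 for k > q),
using gamma(-m) = gamma(m).
psi-weights needed (psi_j = theta_j + sum_i phi_i psi_{j-i}):
  psi_1 = theta_1 + phi_1 = -0.606 + (0.292) = -0.314
Right-hand sides:
  c_0 = sigma^2 (1 + theta_1 psi_1) = 3 * (1 + (-0.606)(-0.314)) = 3 * 1.190284 = 3.570852
  c_1 = sigma^2 theta_1 = 3 * (-0.606) = -1.818
  c_2 = 0
Equations for k = 0 and k = 1 (AR order 1):
  gamma(0) = phi_1 gamma(1) + c_0
  gamma(1) = phi_1 gamma(0) + c_1
Substituting the second into the first: gamma(0) (1 - phi_1^2) = c_0 + phi_1 c_1, so
  gamma(0) = (c_0 + phi_1 c_1) / (1 - phi_1^2) = (3.570852 + (0.292)(-1.818)) / (1 - (0.292)^2) = 3.039996 / 0.914736 = 3.323359.
  gamma(1) = phi_1 gamma(0) + c_1 = (0.292)(3.323359) + (-1.818) = -0.847579.
Therefore gamma(1) = -0.8476 (to 4 decimal places).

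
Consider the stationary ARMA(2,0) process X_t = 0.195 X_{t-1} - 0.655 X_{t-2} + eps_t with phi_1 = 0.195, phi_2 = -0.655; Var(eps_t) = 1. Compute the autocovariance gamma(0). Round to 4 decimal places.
\gamma(0) = 1.7760

Multiply the model equation by X_{t-k} and take expectations. With theta_0 = psi_0 = 1 and psi_j the MA(infinity) weights, this gives
  gamma(k) - sum_i phi_i gamma(k-i) = c_k,
  c_k = sigma^2 * sum_{j=k..q} theta_j psi_{j-k}   (c_k = 0 for k > q),
using gamma(-m) = gamma(m).
Pure AR (q = 0): c_0 = sigma^2 = 1, c_k = 0 for k >= 1.
Equations for k = 0, 1, 2 (AR order 2, c_2 = 0):
  (E0) gamma(0) = phi_1 gamma(1) + phi_2 gamma(2) + c_0
  (E1) gamma(1) = phi_1 gamma(0) + phi_2 gamma(1) + c_1
  (E2) gamma(2) = phi_1 gamma(1) + phi_2 gamma(0)
From (E1): gamma(1) = A gamma(0) + B with
  A = phi_1 / (1 - phi_2) = 0.195 / 1.655 = 0.117825,   B = c_1 / (1 - phi_2) = 0 / 1.655 = 0.
Insert (E2) into (E0): gamma(0) (1 - phi_2^2) = phi_1 (1 + phi_2) gamma(1) + c_0.
  phi_1 (1 + phi_2) = (0.195)(0.345) = 0.067275,   1 - phi_2^2 = 0.570975.
Replace gamma(1) by A gamma(0) + B and collect gamma(0):
  gamma(0) [0.570975 - (0.067275)(0.117825)] = c_0 = 1
  gamma(0) * 0.563048 = 1
  gamma(0) = 1 / 0.563048 = 1.776046.
Therefore gamma(0) = 1.7760 (to 4 decimal places).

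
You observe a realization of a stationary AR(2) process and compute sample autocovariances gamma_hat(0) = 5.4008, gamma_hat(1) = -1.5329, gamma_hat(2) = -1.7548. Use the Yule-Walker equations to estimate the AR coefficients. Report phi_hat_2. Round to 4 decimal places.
\hat\phi_{2} = -0.4410

The Yule-Walker equations for an AR(p) process read, in matrix form,
  Gamma_p phi = r_p,   with   (Gamma_p)_{ij} = gamma(|i - j|),
                       (r_p)_i = gamma(i),   i,j = 1..p.
Substitute the sample gammas (Toeplitz matrix and right-hand side of size 2):
  Gamma_p = [[5.4008, -1.5329], [-1.5329, 5.4008]]
  r_p     = [-1.5329, -1.7548]
Written out:
  5.4008 phi_1 - 1.5329 phi_2 = -1.5329
  -1.5329 phi_1 + 5.4008 phi_2 = -1.7548
Solve by Cramer's rule:
  det = gamma(0)^2 - gamma(1)^2 = (5.4008)^2 - (-1.5329)^2 = 29.16864064 - 2.34978241 = 26.81885823
  phi_hat_1 = [gamma(1) gamma(0) - gamma(1) gamma(2)] / det = [(-1.5329)(5.4008) - (-1.5329)(-1.7548)] / 26.81885823 = -10.96881924 / 26.81885823 = -0.409
  phi_hat_2 = [gamma(0) gamma(2) - gamma(1)^2] / det = [(5.4008)(-1.7548) - (-1.5329)^2] / 26.81885823 = -11.82710625 / 26.81885823 = -0.441
So phi_hat = [-0.4090, -0.4410].
Therefore phi_hat_2 = -0.4410.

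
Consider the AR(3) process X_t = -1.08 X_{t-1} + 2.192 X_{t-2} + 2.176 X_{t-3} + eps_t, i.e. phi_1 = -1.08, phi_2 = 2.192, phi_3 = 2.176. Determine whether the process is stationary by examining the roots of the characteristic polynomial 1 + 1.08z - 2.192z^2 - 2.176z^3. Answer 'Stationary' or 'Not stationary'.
\text{Not stationary}

The AR(p) characteristic polynomial is P(z) = 1 + 1.08z - 2.192z^2 - 2.176z^3.
Stationarity requires all roots to lie outside the unit circle, i.e. |z| > 1 for every root.
Degree 3: look for a simple real root z0 first, then factor out (1 - z/z0) and solve the remaining quadratic.
Testing z0 = -0.625: P(-0.625) = 1 + (1.08)(-0.625) + (-2.192)(-0.625)^2 + (-2.176)(-0.625)^3
  = 1 + (-0.675) + (-0.85625) + (0.53125) = 0.  So z_0 = -0.625 is a root, |z_0| = 0.625.
Divide out the factor (1 + 1.6 z) = (1 - z/z0) (since 1/z0 = -1.6):
  P(z) = (1 + 1.6 z)(1 + (-0.52) z + (-1.36) z^2)
  [check: z-coef -0.52 - (-1.6) = 1.08; z^2-coef -1.36 - (-1.6)(-0.52) = -2.192; z^3-coef -(-1.6)(-1.36) = -2.176.]
Remaining roots from the quadratic factor 1 + (-0.52) z + (-1.36) z^2:
  Set 1 + (-0.52) z + (-1.36) z^2 = 0, i.e. a z^2 + b z + c = 0 with a = -1.36, b = -0.52, c = 1.
  Discriminant D = b^2 - 4ac = (-0.52)^2 - 4*(-1.36)*1 = 0.2704 - (-5.44) = 5.7104.
  D >= 0, so the roots are real: z = (-b +/- sqrt(D)) / (2a) = (0.52 +/- 2.389644) / (-2.72).
    z_1 = (0.52 + 2.389644) / (-2.72) = -1.0697,   |z_1| = 1.0697.
    z_2 = (0.52 - 2.389644) / (-2.72) = 0.6874,   |z_2| = 0.6874.
Moduli of all roots: 0.6250, 1.0697, 0.6874.
All moduli strictly greater than 1? No.
Verdict: Not stationary.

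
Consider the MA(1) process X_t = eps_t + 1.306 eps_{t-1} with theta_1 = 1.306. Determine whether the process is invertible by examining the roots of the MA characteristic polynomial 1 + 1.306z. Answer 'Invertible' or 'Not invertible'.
\text{Not invertible}

The MA(q) characteristic polynomial is P(z) = 1 + 1.306z.
Invertibility requires all roots to lie outside the unit circle, i.e. |z| > 1 for every root.
This is linear in z: 1 + (1.306) z = 0  =>  z = -1/(1.306) = -0.765697,  |z| = 0.765697.
Moduli of all roots: 0.7657.
All moduli strictly greater than 1? No.
Verdict: Not invertible.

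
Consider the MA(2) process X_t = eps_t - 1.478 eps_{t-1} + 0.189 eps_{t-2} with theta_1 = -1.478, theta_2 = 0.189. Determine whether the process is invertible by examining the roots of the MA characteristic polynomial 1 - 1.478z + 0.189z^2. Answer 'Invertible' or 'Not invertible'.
\text{Not invertible}

The MA(q) characteristic polynomial is P(z) = 1 - 1.478z + 0.189z^2.
Invertibility requires all roots to lie outside the unit circle, i.e. |z| > 1 for every root.
Set 1 + (-1.478) z + (0.189) z^2 = 0, i.e. a z^2 + b z + c = 0 with a = 0.189, b = -1.478, c = 1.
Discriminant D = b^2 - 4ac = (-1.478)^2 - 4*(0.189)*1 = 2.184484 - (0.756) = 1.428484.
D >= 0, so the roots are real: z = (-b +/- sqrt(D)) / (2a) = (1.478 +/- 1.195192) / (0.378).
  z_1 = (1.478 + 1.195192) / (0.378) = 7.0719,   |z_1| = 7.0719.
  z_2 = (1.478 - 1.195192) / (0.378) = 0.7482,   |z_2| = 0.7482.
Moduli of all roots: 7.0719, 0.7482.
All moduli strictly greater than 1? No.
Verdict: Not invertible.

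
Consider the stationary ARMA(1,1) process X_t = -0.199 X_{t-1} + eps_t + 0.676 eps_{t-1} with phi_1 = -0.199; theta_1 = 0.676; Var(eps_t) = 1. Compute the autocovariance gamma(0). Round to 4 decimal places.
\gamma(0) = 1.2369

Multiply the model equation by X_{t-k} and take expectations. With theta_0 = psi_0 = 1 and psi_j the MA(infinity) weights, this gives
  gamma(k) - sum_i phi_i gamma(k-i) = c_k,
  c_k = sigma^2 * sum_{j=k..q} theta_j psi_{j-k}   (c_k = 0 for k > q),
using gamma(-m) = gamma(m).
psi-weights needed (psi_j = theta_j + sum_i phi_i psi_{j-i}):
  psi_1 = theta_1 + phi_1 = 0.676 + (-0.199) = 0.477
Right-hand sides:
  c_0 = sigma^2 (1 + theta_1 psi_1) = 1 * (1 + (0.676)(0.477)) = 1 * 1.322452 = 1.322452
  c_1 = sigma^2 theta_1 = 1 * (0.676) = 0.676
  c_2 = 0
Equations for k = 0 and k = 1 (AR order 1):
  gamma(0) = phi_1 gamma(1) + c_0
  gamma(1) = phi_1 gamma(0) + c_1
Substituting the second into the first: gamma(0) (1 - phi_1^2) = c_0 + phi_1 c_1, so
  gamma(0) = (c_0 + phi_1 c_1) / (1 - phi_1^2) = (1.322452 + (-0.199)(0.676)) / (1 - (-0.199)^2) = 1.187928 / 0.960399 = 1.236911.
Therefore gamma(0) = 1.2369 (to 4 decimal places).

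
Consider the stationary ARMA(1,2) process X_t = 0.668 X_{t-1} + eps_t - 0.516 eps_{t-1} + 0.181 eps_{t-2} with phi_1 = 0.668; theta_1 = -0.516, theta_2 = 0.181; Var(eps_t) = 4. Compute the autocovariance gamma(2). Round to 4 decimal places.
\gamma(2) = 1.5022

Multiply the model equation by X_{t-k} and take expectations. With theta_0 = psi_0 = 1 and psi_j the MA(infinity) weights, this gives
  gamma(k) - sum_i phi_i gamma(k-i) = c_k,
  c_k = sigma^2 * sum_{j=k..q} theta_j psi_{j-k}   (c_k = 0 for k > q),
using gamma(-m) = gamma(m).
psi-weights needed (psi_j = theta_j + sum_i phi_i psi_{j-i}):
  psi_1 = theta_1 + phi_1 = -0.516 + (0.668) = 0.152
  psi_2 = theta_2 + phi_1 psi_1 = 0.181 + (0.668)(0.152) = 0.282536
Right-hand sides:
  c_0 = sigma^2 (1 + theta_1 psi_1 + theta_2 psi_2) = 4 * (1 + (-0.516)(0.152) + (0.181)(0.282536)) = 4 * 0.972707 = 3.890828
  c_1 = sigma^2 (theta_1 + theta_2 psi_1) = 4 * (-0.516 + (0.181)(0.152)) = -1.953952
  c_2 = sigma^2 theta_2 = 4 * (0.181) = 0.724
Equations for k = 0 and k = 1 (AR order 1):
  gamma(0) = phi_1 gamma(1) + c_0
  gamma(1) = phi_1 gamma(0) + c_1
Substituting the second into the first: gamma(0) (1 - phi_1^2) = c_0 + phi_1 c_1, so
  gamma(0) = (c_0 + phi_1 c_1) / (1 - phi_1^2) = (3.890828 + (0.668)(-1.953952)) / (1 - (0.668)^2) = 2.585588 / 0.553776 = 4.669014.
  gamma(1) = phi_1 gamma(0) + c_1 = (0.668)(4.669014) + (-1.953952) = 1.16495.
For k = 2: gamma(2) = phi_1 gamma(1) + c_2
  = (0.668)(1.16495) + (0.724) = 1.502186.
Therefore gamma(2) = 1.5022 (to 4 decimal places).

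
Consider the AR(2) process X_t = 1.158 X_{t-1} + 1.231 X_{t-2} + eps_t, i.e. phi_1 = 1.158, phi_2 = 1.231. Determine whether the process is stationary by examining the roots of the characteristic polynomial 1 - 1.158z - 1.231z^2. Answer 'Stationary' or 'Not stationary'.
\text{Not stationary}

The AR(p) characteristic polynomial is P(z) = 1 - 1.158z - 1.231z^2.
Stationarity requires all roots to lie outside the unit circle, i.e. |z| > 1 for every root.
Set 1 + (-1.158) z + (-1.231) z^2 = 0, i.e. a z^2 + b z + c = 0 with a = -1.231, b = -1.158, c = 1.
Discriminant D = b^2 - 4ac = (-1.158)^2 - 4*(-1.231)*1 = 1.340964 - (-4.924) = 6.264964.
D >= 0, so the roots are real: z = (-b +/- sqrt(D)) / (2a) = (1.158 +/- 2.502991) / (-2.462).
  z_1 = (1.158 + 2.502991) / (-2.462) = -1.487,   |z_1| = 1.487.
  z_2 = (1.158 - 2.502991) / (-2.462) = 0.5463,   |z_2| = 0.5463.
Moduli of all roots: 1.4870, 0.5463.
All moduli strictly greater than 1? No.
Verdict: Not stationary.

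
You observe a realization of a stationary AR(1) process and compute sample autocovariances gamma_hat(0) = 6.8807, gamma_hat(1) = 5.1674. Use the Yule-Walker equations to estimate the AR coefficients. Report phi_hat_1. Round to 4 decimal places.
\hat\phi_{1} = 0.7510

The Yule-Walker equations for an AR(p) process read, in matrix form,
  Gamma_p phi = r_p,   with   (Gamma_p)_{ij} = gamma(|i - j|),
                       (r_p)_i = gamma(i),   i,j = 1..p.
Substitute the sample gammas (Toeplitz matrix and right-hand side of size 1):
  Gamma_p = [[6.8807]]
  r_p     = [5.1674]
With p = 1 this is the single equation gamma(0) phi_1 = gamma(1):
  phi_hat_1 = gamma(1) / gamma(0) = 5.1674 / 6.8807 = 0.7510.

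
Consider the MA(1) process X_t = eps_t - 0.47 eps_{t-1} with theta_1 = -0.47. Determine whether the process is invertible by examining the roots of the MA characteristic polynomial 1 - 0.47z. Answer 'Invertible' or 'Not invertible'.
\text{Invertible}

The MA(q) characteristic polynomial is P(z) = 1 - 0.47z.
Invertibility requires all roots to lie outside the unit circle, i.e. |z| > 1 for every root.
This is linear in z: 1 + (-0.47) z = 0  =>  z = -1/(-0.47) = 2.12766,  |z| = 2.12766.
Moduli of all roots: 2.1277.
All moduli strictly greater than 1? Yes.
Verdict: Invertible.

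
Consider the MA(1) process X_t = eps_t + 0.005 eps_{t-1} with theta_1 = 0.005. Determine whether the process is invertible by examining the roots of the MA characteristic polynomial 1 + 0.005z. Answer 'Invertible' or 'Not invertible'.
\text{Invertible}

The MA(q) characteristic polynomial is P(z) = 1 + 0.005z.
Invertibility requires all roots to lie outside the unit circle, i.e. |z| > 1 for every root.
This is linear in z: 1 + (0.005) z = 0  =>  z = -1/(0.005) = -200,  |z| = 200.
Moduli of all roots: 200.0000.
All moduli strictly greater than 1? Yes.
Verdict: Invertible.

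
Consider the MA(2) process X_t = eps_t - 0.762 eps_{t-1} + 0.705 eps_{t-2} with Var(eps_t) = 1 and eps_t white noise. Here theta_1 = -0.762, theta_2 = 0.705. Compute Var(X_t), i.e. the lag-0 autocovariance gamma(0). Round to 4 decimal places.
\gamma(0) = 2.0777

For an MA(q) process X_t = eps_t + sum_i theta_i eps_{t-i} with
Var(eps_t) = sigma^2, the variance is
  gamma(0) = sigma^2 * (1 + sum_i theta_i^2).
  sum_i theta_i^2 = (-0.762)^2 + (0.705)^2 = 0.580644 + 0.497025 = 1.077669.
  gamma(0) = 1 * (1 + 1.077669) = 1 * 2.077669 = 2.077669, which rounds to 2.0777.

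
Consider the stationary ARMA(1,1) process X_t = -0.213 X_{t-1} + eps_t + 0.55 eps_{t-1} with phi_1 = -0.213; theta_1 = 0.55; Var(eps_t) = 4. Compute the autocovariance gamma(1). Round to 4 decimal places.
\gamma(1) = 1.2466

Multiply the model equation by X_{t-k} and take expectations. With theta_0 = psi_0 = 1 and psi_j the MA(infinity) weights, this gives
  gamma(k) - sum_i phi_i gamma(k-i) = c_k,
  c_k = sigma^2 * sum_{j=k..q} theta_j psi_{j-k}   (c_k = 0 for k > q),
using gamma(-m) = gamma(m).
psi-weights needed (psi_j = theta_j + sum_i phi_i psi_{j-i}):
  psi_1 = theta_1 + phi_1 = 0.55 + (-0.213) = 0.337
Right-hand sides:
  c_0 = sigma^2 (1 + theta_1 psi_1) = 4 * (1 + (0.55)(0.337)) = 4 * 1.18535 = 4.7414
  c_1 = sigma^2 theta_1 = 4 * (0.55) = 2.2
  c_2 = 0
Equations for k = 0 and k = 1 (AR order 1):
  gamma(0) = phi_1 gamma(1) + c_0
  gamma(1) = phi_1 gamma(0) + c_1
Substituting the second into the first: gamma(0) (1 - phi_1^2) = c_0 + phi_1 c_1, so
  gamma(0) = (c_0 + phi_1 c_1) / (1 - phi_1^2) = (4.7414 + (-0.213)(2.2)) / (1 - (-0.213)^2) = 4.2728 / 0.954631 = 4.475866.
  gamma(1) = phi_1 gamma(0) + c_1 = (-0.213)(4.475866) + (2.2) = 1.246641.
Therefore gamma(1) = 1.2466 (to 4 decimal places).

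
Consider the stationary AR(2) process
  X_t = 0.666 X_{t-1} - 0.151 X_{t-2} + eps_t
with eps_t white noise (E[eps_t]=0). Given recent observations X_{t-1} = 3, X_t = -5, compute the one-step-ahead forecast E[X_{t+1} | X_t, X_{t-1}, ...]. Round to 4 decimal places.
E[X_{t+1} \mid \mathcal F_t] = -3.7830

For an AR(p) model X_t = c + sum_i phi_i X_{t-i} + eps_t, the
one-step-ahead conditional mean is
  E[X_{t+1} | X_t, ...] = c + sum_i phi_i X_{t+1-i}.
Substitute known values:
  E[X_{t+1} | ...] = (0.666) * (-5) + (-0.151) * (3)
                   = -3.7830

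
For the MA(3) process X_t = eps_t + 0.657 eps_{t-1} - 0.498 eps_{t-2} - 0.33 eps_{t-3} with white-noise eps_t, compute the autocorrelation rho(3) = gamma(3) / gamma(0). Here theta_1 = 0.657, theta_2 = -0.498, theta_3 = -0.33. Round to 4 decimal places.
\rho(3) = -0.1845

For an MA(q) process with theta_0 = 1, the autocovariance is
  gamma(k) = sigma^2 * sum_{i=0..q-k} theta_i * theta_{i+k},
and rho(k) = gamma(k) / gamma(0). Sigma^2 cancels.
  numerator   = (1)*(-0.33) = -0.33.
  denominator = (1)^2 + (0.657)^2 + (-0.498)^2 + (-0.33)^2 = 1.788553.
  rho(3) = -0.33 / 1.788553 = -0.1845.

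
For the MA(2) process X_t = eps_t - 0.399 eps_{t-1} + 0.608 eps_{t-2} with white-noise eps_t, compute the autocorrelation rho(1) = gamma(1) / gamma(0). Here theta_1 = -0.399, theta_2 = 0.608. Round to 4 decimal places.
\rho(1) = -0.4197

For an MA(q) process with theta_0 = 1, the autocovariance is
  gamma(k) = sigma^2 * sum_{i=0..q-k} theta_i * theta_{i+k},
and rho(k) = gamma(k) / gamma(0). Sigma^2 cancels.
  numerator   = (1)*(-0.399) + (-0.399)*(0.608) = -0.641592.
  denominator = (1)^2 + (-0.399)^2 + (0.608)^2 = 1.528865.
  rho(1) = -0.641592 / 1.528865 = -0.4197.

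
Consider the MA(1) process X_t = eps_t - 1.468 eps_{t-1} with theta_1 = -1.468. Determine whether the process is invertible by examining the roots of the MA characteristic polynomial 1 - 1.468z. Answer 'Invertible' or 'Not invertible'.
\text{Not invertible}

The MA(q) characteristic polynomial is P(z) = 1 - 1.468z.
Invertibility requires all roots to lie outside the unit circle, i.e. |z| > 1 for every root.
This is linear in z: 1 + (-1.468) z = 0  =>  z = -1/(-1.468) = 0.681199,  |z| = 0.681199.
Moduli of all roots: 0.6812.
All moduli strictly greater than 1? No.
Verdict: Not invertible.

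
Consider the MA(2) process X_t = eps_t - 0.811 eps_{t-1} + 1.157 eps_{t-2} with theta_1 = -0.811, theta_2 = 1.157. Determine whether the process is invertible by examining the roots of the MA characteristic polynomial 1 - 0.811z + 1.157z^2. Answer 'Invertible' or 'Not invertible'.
\text{Not invertible}

The MA(q) characteristic polynomial is P(z) = 1 - 0.811z + 1.157z^2.
Invertibility requires all roots to lie outside the unit circle, i.e. |z| > 1 for every root.
Set 1 + (-0.811) z + (1.157) z^2 = 0, i.e. a z^2 + b z + c = 0 with a = 1.157, b = -0.811, c = 1.
Discriminant D = b^2 - 4ac = (-0.811)^2 - 4*(1.157)*1 = 0.657721 - (4.628) = -3.970279.
D < 0, so the roots are the complex-conjugate pair z = (-b +/- i sqrt(-D)) / (2a) = 0.3505 +/- 0.8611i.
For a conjugate pair |z|^2 = z * conj(z) = (product of roots) = c/a = 1/(1.157) = 0.864304, so |z| = sqrt(0.864304) = 0.9297 for both roots.
Moduli of all roots: 0.9297, 0.9297.
All moduli strictly greater than 1? No.
Verdict: Not invertible.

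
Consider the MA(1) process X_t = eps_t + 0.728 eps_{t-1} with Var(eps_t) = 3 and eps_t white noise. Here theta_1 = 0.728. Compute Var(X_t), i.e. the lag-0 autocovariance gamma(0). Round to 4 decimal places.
\gamma(0) = 4.5900

For an MA(q) process X_t = eps_t + sum_i theta_i eps_{t-i} with
Var(eps_t) = sigma^2, the variance is
  gamma(0) = sigma^2 * (1 + sum_i theta_i^2).
  sum_i theta_i^2 = (0.728)^2 = 0.529984.
  gamma(0) = 3 * (1 + 0.529984) = 3 * 1.529984 = 4.589952, which rounds to 4.5900.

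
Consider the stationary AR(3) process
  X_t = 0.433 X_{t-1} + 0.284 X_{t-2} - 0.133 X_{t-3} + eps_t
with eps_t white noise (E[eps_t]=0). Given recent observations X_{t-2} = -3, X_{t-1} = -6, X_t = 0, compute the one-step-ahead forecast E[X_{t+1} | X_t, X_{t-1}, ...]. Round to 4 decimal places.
E[X_{t+1} \mid \mathcal F_t] = -1.3050

For an AR(p) model X_t = c + sum_i phi_i X_{t-i} + eps_t, the
one-step-ahead conditional mean is
  E[X_{t+1} | X_t, ...] = c + sum_i phi_i X_{t+1-i}.
Substitute known values:
  E[X_{t+1} | ...] = (0.433) * (0) + (0.284) * (-6) + (-0.133) * (-3)
                   = -1.3050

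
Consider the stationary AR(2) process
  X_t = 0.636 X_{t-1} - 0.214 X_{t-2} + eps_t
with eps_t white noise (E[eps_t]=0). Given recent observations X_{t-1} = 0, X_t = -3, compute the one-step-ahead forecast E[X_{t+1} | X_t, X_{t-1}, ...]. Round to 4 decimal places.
E[X_{t+1} \mid \mathcal F_t] = -1.9080

For an AR(p) model X_t = c + sum_i phi_i X_{t-i} + eps_t, the
one-step-ahead conditional mean is
  E[X_{t+1} | X_t, ...] = c + sum_i phi_i X_{t+1-i}.
Substitute known values:
  E[X_{t+1} | ...] = (0.636) * (-3) + (-0.214) * (0)
                   = -1.9080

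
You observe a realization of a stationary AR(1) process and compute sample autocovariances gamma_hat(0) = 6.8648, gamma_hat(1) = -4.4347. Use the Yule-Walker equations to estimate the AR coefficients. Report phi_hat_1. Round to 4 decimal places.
\hat\phi_{1} = -0.6460

The Yule-Walker equations for an AR(p) process read, in matrix form,
  Gamma_p phi = r_p,   with   (Gamma_p)_{ij} = gamma(|i - j|),
                       (r_p)_i = gamma(i),   i,j = 1..p.
Substitute the sample gammas (Toeplitz matrix and right-hand side of size 1):
  Gamma_p = [[6.8648]]
  r_p     = [-4.4347]
With p = 1 this is the single equation gamma(0) phi_1 = gamma(1):
  phi_hat_1 = gamma(1) / gamma(0) = -4.4347 / 6.8648 = -0.6460.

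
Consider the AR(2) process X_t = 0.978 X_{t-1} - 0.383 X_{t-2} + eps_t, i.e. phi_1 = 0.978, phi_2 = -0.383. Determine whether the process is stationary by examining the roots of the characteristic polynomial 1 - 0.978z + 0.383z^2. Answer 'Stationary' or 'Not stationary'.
\text{Stationary}

The AR(p) characteristic polynomial is P(z) = 1 - 0.978z + 0.383z^2.
Stationarity requires all roots to lie outside the unit circle, i.e. |z| > 1 for every root.
Set 1 + (-0.978) z + (0.383) z^2 = 0, i.e. a z^2 + b z + c = 0 with a = 0.383, b = -0.978, c = 1.
Discriminant D = b^2 - 4ac = (-0.978)^2 - 4*(0.383)*1 = 0.956484 - (1.532) = -0.575516.
D < 0, so the roots are the complex-conjugate pair z = (-b +/- i sqrt(-D)) / (2a) = 1.2768 +/- 0.9904i.
For a conjugate pair |z|^2 = z * conj(z) = (product of roots) = c/a = 1/(0.383) = 2.610966, so |z| = sqrt(2.610966) = 1.6158 for both roots.
Moduli of all roots: 1.6158, 1.6158.
All moduli strictly greater than 1? Yes.
Verdict: Stationary.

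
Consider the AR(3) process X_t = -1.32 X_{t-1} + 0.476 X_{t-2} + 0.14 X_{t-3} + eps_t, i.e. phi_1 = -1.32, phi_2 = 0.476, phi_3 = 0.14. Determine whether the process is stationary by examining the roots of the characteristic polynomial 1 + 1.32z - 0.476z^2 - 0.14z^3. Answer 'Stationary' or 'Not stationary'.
\text{Not stationary}

The AR(p) characteristic polynomial is P(z) = 1 + 1.32z - 0.476z^2 - 0.14z^3.
Stationarity requires all roots to lie outside the unit circle, i.e. |z| > 1 for every root.
Degree 3: look for a simple real root z0 first, then factor out (1 - z/z0) and solve the remaining quadratic.
Testing z0 = -5: P(-5) = 1 + (1.32)(-5) + (-0.476)(-5)^2 + (-0.14)(-5)^3
  = 1 + (-6.6) + (-11.9) + (17.5) = 0.  So z_0 = -5 is a root, |z_0| = 5.
Divide out the factor (1 + 0.2 z) = (1 - z/z0) (since 1/z0 = -0.2):
  P(z) = (1 + 0.2 z)(1 + (1.12) z + (-0.7) z^2)
  [check: z-coef 1.12 - (-0.2) = 1.32; z^2-coef -0.7 - (-0.2)(1.12) = -0.476; z^3-coef -(-0.2)(-0.7) = -0.14.]
Remaining roots from the quadratic factor 1 + (1.12) z + (-0.7) z^2:
  Set 1 + (1.12) z + (-0.7) z^2 = 0, i.e. a z^2 + b z + c = 0 with a = -0.7, b = 1.12, c = 1.
  Discriminant D = b^2 - 4ac = (1.12)^2 - 4*(-0.7)*1 = 1.2544 - (-2.8) = 4.0544.
  D >= 0, so the roots are real: z = (-b +/- sqrt(D)) / (2a) = (-1.12 +/- 2.013554) / (-1.4).
    z_1 = (-1.12 + 2.013554) / (-1.4) = -0.6383,   |z_1| = 0.6383.
    z_2 = (-1.12 - 2.013554) / (-1.4) = 2.2383,   |z_2| = 2.2383.
Moduli of all roots: 5.0000, 0.6383, 2.2383.
All moduli strictly greater than 1? No.
Verdict: Not stationary.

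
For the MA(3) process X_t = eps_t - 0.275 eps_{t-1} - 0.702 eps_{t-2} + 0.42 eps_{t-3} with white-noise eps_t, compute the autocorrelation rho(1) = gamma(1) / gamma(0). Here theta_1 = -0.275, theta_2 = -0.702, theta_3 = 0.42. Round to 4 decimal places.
\rho(1) = -0.2159

For an MA(q) process with theta_0 = 1, the autocovariance is
  gamma(k) = sigma^2 * sum_{i=0..q-k} theta_i * theta_{i+k},
and rho(k) = gamma(k) / gamma(0). Sigma^2 cancels.
  numerator   = (1)*(-0.275) + (-0.275)*(-0.702) + (-0.702)*(0.42) = -0.37679.
  denominator = (1)^2 + (-0.275)^2 + (-0.702)^2 + (0.42)^2 = 1.744829.
  rho(1) = -0.37679 / 1.744829 = -0.2159.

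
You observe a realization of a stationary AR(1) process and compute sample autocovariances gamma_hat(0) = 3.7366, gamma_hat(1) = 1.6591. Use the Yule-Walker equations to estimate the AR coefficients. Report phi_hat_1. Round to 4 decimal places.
\hat\phi_{1} = 0.4440

The Yule-Walker equations for an AR(p) process read, in matrix form,
  Gamma_p phi = r_p,   with   (Gamma_p)_{ij} = gamma(|i - j|),
                       (r_p)_i = gamma(i),   i,j = 1..p.
Substitute the sample gammas (Toeplitz matrix and right-hand side of size 1):
  Gamma_p = [[3.7366]]
  r_p     = [1.6591]
With p = 1 this is the single equation gamma(0) phi_1 = gamma(1):
  phi_hat_1 = gamma(1) / gamma(0) = 1.6591 / 3.7366 = 0.4440.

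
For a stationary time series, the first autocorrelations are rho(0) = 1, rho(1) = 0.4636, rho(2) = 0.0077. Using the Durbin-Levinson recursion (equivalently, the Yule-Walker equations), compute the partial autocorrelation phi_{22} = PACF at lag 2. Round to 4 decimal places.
\phi_{22} = -0.2640

The PACF at lag k is phi_{kk}, the last component of the solution
to the Yule-Walker system G_k phi = r_k where
  (G_k)_{ij} = rho(|i - j|), (r_k)_i = rho(i), i,j = 1..k.
Equivalently, Durbin-Levinson gives phi_{kk} iteratively:
  phi_{11} = rho(1)
  phi_{kk} = [rho(k) - sum_{j=1..k-1} phi_{k-1,j} rho(k-j)]
            / [1 - sum_{j=1..k-1} phi_{k-1,j} rho(j)],
  phi_{k,j} = phi_{k-1,j} - phi_{kk} phi_{k-1,k-j},  j = 1..k-1.
Step k = 1:
  phi_11 = rho(1) = 0.4636.
Step k = 2:
  phi_22 = [rho(2) - phi_11 rho(1)] / [1 - phi_11 rho(1)] = [0.0077 - (0.4636)(0.4636)] / [1 - (0.4636)(0.4636)]
         = -0.20722496 / 0.78507504 = -0.264.
Therefore phi_{22} = -0.2640.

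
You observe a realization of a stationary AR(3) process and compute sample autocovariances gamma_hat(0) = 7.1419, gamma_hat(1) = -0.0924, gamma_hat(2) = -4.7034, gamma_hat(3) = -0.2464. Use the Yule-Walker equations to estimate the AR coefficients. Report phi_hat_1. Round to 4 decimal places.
\hat\phi_{1} = -0.0880

The Yule-Walker equations for an AR(p) process read, in matrix form,
  Gamma_p phi = r_p,   with   (Gamma_p)_{ij} = gamma(|i - j|),
                       (r_p)_i = gamma(i),   i,j = 1..p.
Substitute the sample gammas (Toeplitz matrix and right-hand side of size 3):
  Gamma_p = [[7.1419, -0.0924, -4.7034], [-0.0924, 7.1419, -0.0924], [-4.7034, -0.0924, 7.1419]]
  r_p     = [-0.0924, -4.7034, -0.2464]
Written out (R1..R3):
  (R1) 7.1419 phi_1 - 0.0924 phi_2 - 4.7034 phi_3 = -0.0924
  (R2) -0.0924 phi_1 + 7.1419 phi_2 - 0.0924 phi_3 = -4.7034
  (R3) -4.7034 phi_1 - 0.0924 phi_2 + 7.1419 phi_3 = -0.2464
Gaussian elimination:
  R2 <- R2 - (-0.0924/7.1419) R1 = R2 - (-0.012938) R1:  7.140705 phi_2 - 0.153251 phi_3 = -4.704595
  R3 <- R3 - (-4.7034/7.1419) R1 = R3 - (-0.658564) R1:  -0.153251 phi_2 + 4.044409 phi_3 = -0.307251
  R3 <- R3 - (-0.153251/7.140705) R2 = R3 - (-0.021462) R2:  4.04112 phi_3 = -0.40822
Back-substitution:
  phi_hat_3 = -0.40822 / 4.04112 = -0.101016
  phi_hat_2 = (-4.704595 - (-0.153251)(-0.101016)) / 7.140705 = -0.66101
  phi_hat_1 = (-0.0924 - (-0.0924)(-0.66101) - (-4.7034)(-0.101016)) / 7.1419 = -0.088016
So phi_hat = [-0.0880, -0.6610, -0.1010].
Therefore phi_hat_1 = -0.0880.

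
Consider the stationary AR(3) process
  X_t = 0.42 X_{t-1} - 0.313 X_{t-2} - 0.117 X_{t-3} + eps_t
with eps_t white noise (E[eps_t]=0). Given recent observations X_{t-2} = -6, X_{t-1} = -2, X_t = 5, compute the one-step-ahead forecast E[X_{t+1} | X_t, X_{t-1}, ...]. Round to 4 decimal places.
E[X_{t+1} \mid \mathcal F_t] = 3.4280

For an AR(p) model X_t = c + sum_i phi_i X_{t-i} + eps_t, the
one-step-ahead conditional mean is
  E[X_{t+1} | X_t, ...] = c + sum_i phi_i X_{t+1-i}.
Substitute known values:
  E[X_{t+1} | ...] = (0.42) * (5) + (-0.313) * (-2) + (-0.117) * (-6)
                   = 3.4280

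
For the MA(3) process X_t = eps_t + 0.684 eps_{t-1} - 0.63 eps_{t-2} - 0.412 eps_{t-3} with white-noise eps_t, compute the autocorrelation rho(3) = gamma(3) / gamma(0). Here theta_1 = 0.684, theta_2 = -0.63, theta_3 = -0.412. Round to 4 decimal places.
\rho(3) = -0.2025

For an MA(q) process with theta_0 = 1, the autocovariance is
  gamma(k) = sigma^2 * sum_{i=0..q-k} theta_i * theta_{i+k},
and rho(k) = gamma(k) / gamma(0). Sigma^2 cancels.
  numerator   = (1)*(-0.412) = -0.412.
  denominator = (1)^2 + (0.684)^2 + (-0.63)^2 + (-0.412)^2 = 2.0345.
  rho(3) = -0.412 / 2.0345 = -0.2025.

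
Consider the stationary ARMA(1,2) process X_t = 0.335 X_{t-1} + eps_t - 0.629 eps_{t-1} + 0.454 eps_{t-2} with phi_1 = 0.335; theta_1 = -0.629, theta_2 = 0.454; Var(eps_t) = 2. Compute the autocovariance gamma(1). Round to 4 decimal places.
\gamma(1) = -0.7017

Multiply the model equation by X_{t-k} and take expectations. With theta_0 = psi_0 = 1 and psi_j the MA(infinity) weights, this gives
  gamma(k) - sum_i phi_i gamma(k-i) = c_k,
  c_k = sigma^2 * sum_{j=k..q} theta_j psi_{j-k}   (c_k = 0 for k > q),
using gamma(-m) = gamma(m).
psi-weights needed (psi_j = theta_j + sum_i phi_i psi_{j-i}):
  psi_1 = theta_1 + phi_1 = -0.629 + (0.335) = -0.294
  psi_2 = theta_2 + phi_1 psi_1 = 0.454 + (0.335)(-0.294) = 0.35551
Right-hand sides:
  c_0 = sigma^2 (1 + theta_1 psi_1 + theta_2 psi_2) = 2 * (1 + (-0.629)(-0.294) + (0.454)(0.35551)) = 2 * 1.346328 = 2.692655
  c_1 = sigma^2 (theta_1 + theta_2 psi_1) = 2 * (-0.629 + (0.454)(-0.294)) = -1.524952
  c_2 = sigma^2 theta_2 = 2 * (0.454) = 0.908
Equations for k = 0 and k = 1 (AR order 1):
  gamma(0) = phi_1 gamma(1) + c_0
  gamma(1) = phi_1 gamma(0) + c_1
Substituting the second into the first: gamma(0) (1 - phi_1^2) = c_0 + phi_1 c_1, so
  gamma(0) = (c_0 + phi_1 c_1) / (1 - phi_1^2) = (2.692655 + (0.335)(-1.524952)) / (1 - (0.335)^2) = 2.181796 / 0.887775 = 2.4576.
  gamma(1) = phi_1 gamma(0) + c_1 = (0.335)(2.4576) + (-1.524952) = -0.701656.
Therefore gamma(1) = -0.7017 (to 4 decimal places).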